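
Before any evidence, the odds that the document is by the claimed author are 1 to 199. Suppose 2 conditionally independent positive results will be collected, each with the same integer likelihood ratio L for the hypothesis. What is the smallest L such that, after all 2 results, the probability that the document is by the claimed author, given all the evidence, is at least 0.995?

199

Prior odds = 1/199.
Target odds = 0.995/0.005 = 199.
Need L² ≥ 199 ÷ (1/199) = 39601.
198² = 39204 < 39601 ≤ 39601 = 199², so L = 199.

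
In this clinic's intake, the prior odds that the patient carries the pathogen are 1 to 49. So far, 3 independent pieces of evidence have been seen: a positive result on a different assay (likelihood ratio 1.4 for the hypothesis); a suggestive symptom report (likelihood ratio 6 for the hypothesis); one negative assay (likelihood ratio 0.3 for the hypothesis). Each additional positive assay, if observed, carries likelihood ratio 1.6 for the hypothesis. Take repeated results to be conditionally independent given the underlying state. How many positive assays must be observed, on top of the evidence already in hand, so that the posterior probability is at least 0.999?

22

Prior odds = 1/49.
Combined Bayes factor of the evidence already in hand = 1.4 × 6 × 0.3 = 2.52.
Odds after that evidence = (1/49) × 2.52 = 9/175.
Target odds = 0.999/0.001 = 999.
Need 1.6ⁿ ≥ 999 ÷ (9/175) = 19425.
1.6²¹ ≈19342.8 falls short of 19425 but 1.6²² ≈30948.5 reaches it, so n = 22.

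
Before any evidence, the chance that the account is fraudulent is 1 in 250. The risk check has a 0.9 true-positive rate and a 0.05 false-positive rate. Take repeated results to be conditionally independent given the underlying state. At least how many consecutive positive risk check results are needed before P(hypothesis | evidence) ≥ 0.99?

4

Prior odds: 0.004 ÷ 0.996 = 1/249.
Likelihood ratio of a positive result = 0.9/0.05 = 18.
Target posterior odds = 0.99/0.01 = 99.
Require 18ⁿ ≥ 99 ÷ (1/249) = 24651.
18³ = 5832 falls short of 24651 but 18⁴ = 104976 reaches it, so n = 4.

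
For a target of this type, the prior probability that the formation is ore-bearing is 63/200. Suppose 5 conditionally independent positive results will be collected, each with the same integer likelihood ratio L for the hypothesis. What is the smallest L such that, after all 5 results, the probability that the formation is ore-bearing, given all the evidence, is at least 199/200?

Prior odds = 0.315/0.685 = 63/137.
Target odds = 0.995/0.005 = 199.
Need L⁵ ≥ 199 ÷ (63/137) = 27263/63.
3⁵ = 243 < 27263/63 ≤ 1024 = 4⁵, so L = 4.

4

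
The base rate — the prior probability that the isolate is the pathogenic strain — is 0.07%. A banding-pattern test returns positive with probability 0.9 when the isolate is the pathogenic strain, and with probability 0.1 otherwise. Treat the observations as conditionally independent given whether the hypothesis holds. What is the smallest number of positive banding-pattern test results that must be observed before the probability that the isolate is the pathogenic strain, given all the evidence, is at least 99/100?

Prior odds: 0.0007 ÷ 0.9993 = 7/9993.
Likelihood ratio of a positive result = 0.9/0.1 = 9.
Target posterior odds = 0.99/0.01 = 99.
Need (7/9993) × 9ⁿ ≥ 99, i.e. 9ⁿ ≥ 989307/7.
9⁵ = 59049 falls short of 989307/7 but 9⁶ = 531441 reaches it, so n = 6.

6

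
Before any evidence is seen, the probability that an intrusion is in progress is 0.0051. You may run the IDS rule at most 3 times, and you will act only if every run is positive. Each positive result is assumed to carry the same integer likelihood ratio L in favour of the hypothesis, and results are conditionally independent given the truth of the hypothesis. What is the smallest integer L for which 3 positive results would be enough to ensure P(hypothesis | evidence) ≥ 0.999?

58

Prior odds = 0.0051/0.9949 = 51/9949.
Target odds = 0.999/0.001 = 999.
Need L³ ≥ 999 ÷ (51/9949) = 3313017/17.
57³ = 185193 < 3313017/17 ≤ 195112 = 58³, so L = 58.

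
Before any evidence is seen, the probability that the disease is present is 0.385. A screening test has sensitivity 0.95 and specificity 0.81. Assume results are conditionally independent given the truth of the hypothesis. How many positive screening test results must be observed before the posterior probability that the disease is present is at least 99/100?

4

Prior odds: 0.385 ÷ 0.615 = 77/123.
False-positive rate = 1 − 0.81 = 0.19; likelihood ratio of a positive = 0.95/0.19 = 5.
Target posterior odds = 0.99/0.01 = 99.
Need (77/123) × 5ⁿ ≥ 99, i.e. 5ⁿ ≥ 1107/7.
5³ = 125 falls short of 1107/7 but 5⁴ = 625 reaches it, so n = 4.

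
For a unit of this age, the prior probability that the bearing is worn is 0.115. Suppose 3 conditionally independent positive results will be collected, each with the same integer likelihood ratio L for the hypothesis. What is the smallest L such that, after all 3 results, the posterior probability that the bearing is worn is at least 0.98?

8

Prior odds = 0.115/0.885 = 23/177.
Target odds = 0.98/0.02 = 49.
Need L³ ≥ 49 ÷ (23/177) = 8673/23.
7³ = 343 < 8673/23 ≤ 512 = 8³, so L = 8.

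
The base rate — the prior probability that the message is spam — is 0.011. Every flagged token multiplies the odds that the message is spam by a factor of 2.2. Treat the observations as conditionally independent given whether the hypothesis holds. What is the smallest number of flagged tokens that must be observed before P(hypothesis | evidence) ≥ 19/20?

10

Prior odds: 0.011 ÷ 0.989 = 11/989.
Likelihood ratio per flagged token = 2.2.
Target odds: 0.95 ÷ 0.05 = 19.
Require 2.2ⁿ ≥ 19 ÷ (11/989) = 18791/11.
2.2⁹ ≈1207.27 falls short of 18791/11 but 2.2¹⁰ ≈2655.99 reaches it, so n = 10.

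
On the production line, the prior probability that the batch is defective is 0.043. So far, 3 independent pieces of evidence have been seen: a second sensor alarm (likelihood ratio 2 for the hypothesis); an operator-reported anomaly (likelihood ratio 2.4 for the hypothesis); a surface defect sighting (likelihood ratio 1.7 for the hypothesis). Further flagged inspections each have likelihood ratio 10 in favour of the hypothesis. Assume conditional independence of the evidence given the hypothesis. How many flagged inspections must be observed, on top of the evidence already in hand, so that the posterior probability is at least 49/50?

3

Prior odds = 0.043/0.957 = 43/957.
Combined Bayes factor of the evidence already in hand = 2 × 2.4 × 1.7 = 8.16.
Odds after that evidence = (43/957) × 8.16 = 2924/7975.
Target odds = 0.98/0.02 = 49.
Need 10ⁿ ≥ 49 ÷ (2924/7975) = 390775/2924.
10² = 100 falls short of 390775/2924 but 10³ = 1000 reaches it, so n = 3.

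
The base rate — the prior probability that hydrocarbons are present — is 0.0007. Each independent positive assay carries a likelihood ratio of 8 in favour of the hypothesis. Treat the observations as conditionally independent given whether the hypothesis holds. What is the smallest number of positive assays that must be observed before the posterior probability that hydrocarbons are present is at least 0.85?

Prior odds: 0.0007 ÷ 0.9993 = 7/9993.
Likelihood ratio per positive assay = 8.
Target odds: 0.85 ÷ 0.15 = 17/3.
Need (7/9993) × 8ⁿ ≥ 17/3, i.e. 8ⁿ ≥ 56627/7.
8⁴ = 4096 falls short of 56627/7 but 8⁵ = 32768 reaches it, so n = 5.

5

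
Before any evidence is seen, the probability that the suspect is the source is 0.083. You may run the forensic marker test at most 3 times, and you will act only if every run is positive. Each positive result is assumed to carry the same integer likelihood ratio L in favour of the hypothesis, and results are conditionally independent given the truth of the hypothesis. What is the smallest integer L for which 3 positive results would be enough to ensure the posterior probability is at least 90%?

Prior odds = 0.083/0.917 = 83/917.
Target odds = 0.9/0.1 = 9.
Need L³ ≥ 9 ÷ (83/917) = 8253/83.
4³ = 64 < 8253/83 ≤ 125 = 5³, so L = 5.

5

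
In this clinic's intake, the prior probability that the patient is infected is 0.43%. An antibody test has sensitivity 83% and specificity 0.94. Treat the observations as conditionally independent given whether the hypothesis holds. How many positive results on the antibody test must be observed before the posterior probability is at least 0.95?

4

Prior odds = 0.0043/0.9957 = 43/9957.
False-positive rate = 1 − 0.94 = 0.06; likelihood ratio of a positive = 0.83/0.06 = 83/6.
Target odds: 0.95 ÷ 0.05 = 19.
Need (43/9957) × (83/6)ⁿ ≥ 19, i.e. (83/6)ⁿ ≥ 189183/43.
(83/6)³ = 571787/216 falls short of 189183/43 but (83/6)⁴ = 47458321/1296 reaches it, so n = 4.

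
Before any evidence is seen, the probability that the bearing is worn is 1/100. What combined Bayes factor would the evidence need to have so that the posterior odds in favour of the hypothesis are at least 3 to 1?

Prior odds = 0.01/0.99 = 1/99.
Target odds = 3.
Required Bayes factor = 3 ÷ (1/99) = 297.

297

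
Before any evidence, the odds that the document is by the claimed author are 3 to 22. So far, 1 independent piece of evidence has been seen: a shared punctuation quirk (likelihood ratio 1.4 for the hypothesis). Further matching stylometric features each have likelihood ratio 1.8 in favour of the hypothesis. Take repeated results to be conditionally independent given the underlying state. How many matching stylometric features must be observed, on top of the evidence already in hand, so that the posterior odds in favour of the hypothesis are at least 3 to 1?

5

Prior odds = 3/22.
Bayes factor of the evidence already in hand = 1.4.
Odds after that evidence = (3/22) × 1.4 = 21/110.
Target odds = 3.
Need 1.8ⁿ ≥ 3 ÷ (21/110) = 110/7.
1.8⁴ = 10.4976 falls short of 110/7 but 1.8⁵ = 18.89568 reaches it, so n = 5.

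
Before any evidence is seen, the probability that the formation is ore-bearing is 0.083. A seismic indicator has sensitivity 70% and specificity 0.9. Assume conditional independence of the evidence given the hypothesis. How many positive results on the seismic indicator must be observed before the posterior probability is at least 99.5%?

Prior odds: 0.083 ÷ 0.917 = 83/917.
False-positive rate = 1 − 0.9 = 0.1; likelihood ratio of a positive = 0.7/0.1 = 7.
Target posterior odds = 0.995/0.005 = 199.
Need (83/917) × 7ⁿ ≥ 199, i.e. 7ⁿ ≥ 182483/83.
7³ = 343 falls short of 182483/83 but 7⁴ = 2401 reaches it, so n = 4.

4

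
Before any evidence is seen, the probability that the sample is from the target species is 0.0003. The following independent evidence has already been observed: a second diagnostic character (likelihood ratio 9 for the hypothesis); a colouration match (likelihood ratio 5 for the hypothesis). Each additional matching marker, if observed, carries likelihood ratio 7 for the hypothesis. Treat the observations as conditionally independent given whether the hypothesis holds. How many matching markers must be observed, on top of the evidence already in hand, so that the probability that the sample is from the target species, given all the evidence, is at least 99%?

Prior odds = 0.0003/0.9997 = 3/9997.
Combined Bayes factor of the evidence already in hand = 9 × 5 = 45.
Odds after that evidence = (3/9997) × 45 = 135/9997.
Target odds = 0.99/0.01 = 99.
Need 7ⁿ ≥ 99 ÷ (135/9997) = 109967/15.
7⁴ = 2401 falls short of 109967/15 but 7⁵ = 16807 reaches it, so n = 5.

5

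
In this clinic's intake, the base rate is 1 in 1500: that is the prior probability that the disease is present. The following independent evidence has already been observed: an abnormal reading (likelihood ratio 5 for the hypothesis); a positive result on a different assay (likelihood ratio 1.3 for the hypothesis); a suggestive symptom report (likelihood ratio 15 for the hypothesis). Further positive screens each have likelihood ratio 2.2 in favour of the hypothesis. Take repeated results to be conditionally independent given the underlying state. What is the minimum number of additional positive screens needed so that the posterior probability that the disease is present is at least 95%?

8

Prior odds = (1/1500)/(1499/1500) = 1/1499.
Combined Bayes factor of the evidence already in hand = 5 × 1.3 × 15 = 97.5.
Odds after that evidence = (1/1499) × 97.5 = 195/2998.
Target odds = 0.95/0.05 = 19.
Need 2.2ⁿ ≥ 19 ÷ (195/2998) = 56962/195.
2.2⁷ = 19487171/78125 falls short of 56962/195 but 2.2⁸ = 214358881/390625 reaches it, so n = 8.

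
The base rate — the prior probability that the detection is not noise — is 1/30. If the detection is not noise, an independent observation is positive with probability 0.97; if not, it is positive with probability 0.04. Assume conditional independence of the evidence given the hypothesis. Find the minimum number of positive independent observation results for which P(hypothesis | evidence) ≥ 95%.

2

Prior odds = (1/30)/(29/30) = 1/29.
Likelihood ratio of a positive = 0.97/0.04 = 24.25.
Target posterior odds = 0.95/0.05 = 19.
Require 24.25ⁿ ≥ 19 ÷ (1/29) = 551.
24.25¹ = 24.25 falls short of 551 but 24.25² = 588.0625 reaches it, so n = 2.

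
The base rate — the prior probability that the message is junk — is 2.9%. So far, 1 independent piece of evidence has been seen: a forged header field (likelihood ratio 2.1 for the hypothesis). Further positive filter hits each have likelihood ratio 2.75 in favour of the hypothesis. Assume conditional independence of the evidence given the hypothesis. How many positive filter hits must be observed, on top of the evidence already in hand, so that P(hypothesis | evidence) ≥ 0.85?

Prior odds = 0.029/0.971 = 29/971.
Bayes factor of the evidence already in hand = 2.1.
Odds after that evidence = (29/971) × 2.1 = 609/9710.
Target odds = 0.85/0.15 = 17/3.
Need 2.75ⁿ ≥ 17/3 ÷ (609/9710) = 165070/1827.
2.75⁴ = 57.19140625 falls short of 165070/1827 but 2.75⁵ = 161051/1024 reaches it, so n = 5.

5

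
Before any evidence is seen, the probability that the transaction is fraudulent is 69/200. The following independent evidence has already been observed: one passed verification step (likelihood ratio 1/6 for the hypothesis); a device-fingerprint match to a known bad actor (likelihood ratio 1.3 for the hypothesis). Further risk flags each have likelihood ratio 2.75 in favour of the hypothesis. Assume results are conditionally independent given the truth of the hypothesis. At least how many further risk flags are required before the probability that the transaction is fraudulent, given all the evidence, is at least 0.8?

4

Prior odds = 0.345/0.655 = 69/131.
Combined Bayes factor of the evidence already in hand = (1/6) × 1.3 = 13/60.
Odds after that evidence = (69/131) × 13/60 = 299/2620.
Target odds = 0.8/0.2 = 4.
Need 2.75ⁿ ≥ 4 ÷ (299/2620) = 10480/299.
2.75³ = 20.796875 falls short of 10480/299 but 2.75⁴ = 57.19140625 reaches it, so n = 4.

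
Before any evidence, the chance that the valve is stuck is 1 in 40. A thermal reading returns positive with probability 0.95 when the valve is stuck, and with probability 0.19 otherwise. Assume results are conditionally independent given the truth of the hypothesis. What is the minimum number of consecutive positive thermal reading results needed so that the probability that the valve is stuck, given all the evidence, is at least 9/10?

4

Prior odds: 0.025 ÷ 0.975 = 1/39.
Likelihood ratio of a positive result = 0.95/0.19 = 5.
Target posterior odds = 0.9/0.1 = 9.
Need (1/39) × 5ⁿ ≥ 9, i.e. 5ⁿ ≥ 351.
5³ = 125 falls short of 351 but 5⁴ = 625 reaches it, so n = 4.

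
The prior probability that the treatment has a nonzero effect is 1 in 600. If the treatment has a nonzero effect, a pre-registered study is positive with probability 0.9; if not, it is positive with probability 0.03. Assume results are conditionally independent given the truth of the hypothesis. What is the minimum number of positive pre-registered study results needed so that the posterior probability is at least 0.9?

3

Prior odds: (1/600) ÷ (599/600) = 1/599.
Likelihood ratio of a positive = 0.9/0.03 = 30.
Target odds: 0.9 ÷ 0.1 = 9.
Need (1/599) × 30ⁿ ≥ 9, i.e. 30ⁿ ≥ 5391.
30² = 900 falls short of 5391 but 30³ = 27000 reaches it, so n = 3.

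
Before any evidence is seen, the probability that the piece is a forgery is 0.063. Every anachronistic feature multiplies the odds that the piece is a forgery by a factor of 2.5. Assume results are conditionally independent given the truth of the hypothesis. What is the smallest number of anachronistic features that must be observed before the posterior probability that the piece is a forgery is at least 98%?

Prior odds = 0.063/0.937 = 63/937.
Likelihood ratio per anachronistic feature = 2.5.
Target posterior odds = 0.98/0.02 = 49.
Require 2.5ⁿ ≥ 49 ÷ (63/937) = 6559/9.
2.5⁷ = 610.3515625 falls short of 6559/9 but 2.5⁸ = 390625/256 reaches it, so n = 8.

8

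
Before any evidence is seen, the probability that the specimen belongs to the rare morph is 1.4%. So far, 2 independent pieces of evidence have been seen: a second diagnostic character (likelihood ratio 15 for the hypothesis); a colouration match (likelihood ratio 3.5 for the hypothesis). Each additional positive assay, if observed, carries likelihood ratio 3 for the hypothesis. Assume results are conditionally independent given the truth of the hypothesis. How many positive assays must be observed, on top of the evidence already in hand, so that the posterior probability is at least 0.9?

Prior odds = 0.014/0.986 = 7/493.
Combined Bayes factor of the evidence already in hand = 15 × 3.5 = 52.5.
Odds after that evidence = (7/493) × 52.5 = 735/986.
Target odds = 0.9/0.1 = 9.
Need 3ⁿ ≥ 9 ÷ (735/986) = 2958/245.
3² = 9 falls short of 2958/245 but 3³ = 27 reaches it, so n = 3.

3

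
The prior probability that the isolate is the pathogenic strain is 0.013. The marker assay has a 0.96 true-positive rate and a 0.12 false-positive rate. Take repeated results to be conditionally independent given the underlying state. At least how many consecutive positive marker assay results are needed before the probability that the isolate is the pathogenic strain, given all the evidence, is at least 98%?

Prior odds: 0.013 ÷ 0.987 = 13/987.
Likelihood ratio of a positive result = 0.96/0.12 = 8.
Target posterior odds = 0.98/0.02 = 49.
Require 8ⁿ ≥ 49 ÷ (13/987) = 48363/13.
8³ = 512 falls short of 48363/13 but 8⁴ = 4096 reaches it, so n = 4.

4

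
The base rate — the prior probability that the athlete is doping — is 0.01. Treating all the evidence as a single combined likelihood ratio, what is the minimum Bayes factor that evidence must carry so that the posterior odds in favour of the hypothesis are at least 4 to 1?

396

Prior odds = 0.01/0.99 = 1/99.
Target odds = 4.
Required Bayes factor = 4 ÷ (1/99) = 396.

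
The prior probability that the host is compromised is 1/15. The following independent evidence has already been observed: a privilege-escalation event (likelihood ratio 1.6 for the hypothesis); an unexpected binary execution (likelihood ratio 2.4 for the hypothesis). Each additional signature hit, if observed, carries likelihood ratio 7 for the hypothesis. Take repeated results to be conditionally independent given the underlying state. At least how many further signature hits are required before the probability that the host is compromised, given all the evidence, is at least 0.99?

4

Prior odds = (1/15)/(14/15) = 1/14.
Combined Bayes factor of the evidence already in hand = 1.6 × 2.4 = 3.84.
Odds after that evidence = (1/14) × 3.84 = 48/175.
Target odds = 0.99/0.01 = 99.
Need 7ⁿ ≥ 99 ÷ (48/175) = 360.9375.
7³ = 343 falls short of 360.9375 but 7⁴ = 2401 reaches it, so n = 4.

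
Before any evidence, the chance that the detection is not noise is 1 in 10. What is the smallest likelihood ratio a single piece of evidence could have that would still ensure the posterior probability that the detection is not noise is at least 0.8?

36

Prior odds = 0.1/0.9 = 1/9.
Target odds = 0.8/0.2 = 4.
Required Bayes factor = 4 ÷ (1/9) = 36.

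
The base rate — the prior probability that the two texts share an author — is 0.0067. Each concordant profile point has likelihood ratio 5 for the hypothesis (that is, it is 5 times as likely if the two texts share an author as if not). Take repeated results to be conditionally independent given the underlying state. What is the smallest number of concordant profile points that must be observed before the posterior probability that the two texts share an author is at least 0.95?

5

Prior odds = 0.0067/0.9933 = 67/9933.
Likelihood ratio per concordant profile point = 5.
Target posterior odds = 0.95/0.05 = 19.
Require 5ⁿ ≥ 19 ÷ (67/9933) = 188727/67.
5⁴ = 625 falls short of 188727/67 but 5⁵ = 3125 reaches it, so n = 5.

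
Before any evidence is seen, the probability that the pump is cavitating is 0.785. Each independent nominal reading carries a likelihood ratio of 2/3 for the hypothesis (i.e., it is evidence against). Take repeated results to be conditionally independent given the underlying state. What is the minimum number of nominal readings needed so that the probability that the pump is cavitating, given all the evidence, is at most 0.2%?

19

Prior odds = 0.785/0.215 = 157/43.
Likelihood ratio per nominal reading = 2/3.
Target posterior odds = 0.002/0.998 = 1/499.
Require (2/3)ⁿ ≤ 1/499 ÷ (157/43) = 43/78343.
(2/3)¹⁸ = 262144/387420489 is still above 43/78343 but (2/3)¹⁹ ≈0.000451093 is at or below it, so n = 19.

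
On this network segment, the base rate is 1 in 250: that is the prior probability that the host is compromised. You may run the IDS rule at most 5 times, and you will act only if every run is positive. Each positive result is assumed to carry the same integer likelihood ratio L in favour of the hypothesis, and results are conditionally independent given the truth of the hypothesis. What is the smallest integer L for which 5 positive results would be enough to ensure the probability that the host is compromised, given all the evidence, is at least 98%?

Prior odds = 0.004/0.996 = 1/249.
Target odds = 0.98/0.02 = 49.
Need L⁵ ≥ 49 ÷ (1/249) = 12201.
6⁵ = 7776 < 12201 ≤ 16807 = 7⁵, so L = 7.

7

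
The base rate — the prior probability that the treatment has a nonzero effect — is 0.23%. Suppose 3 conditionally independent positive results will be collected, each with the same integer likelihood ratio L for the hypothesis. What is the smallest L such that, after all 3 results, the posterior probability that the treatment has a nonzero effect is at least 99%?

36

Prior odds = 0.0023/0.9977 = 23/9977.
Target odds = 0.99/0.01 = 99.
Need L³ ≥ 99 ÷ (23/9977) = 987723/23.
35³ = 42875 < 987723/23 ≤ 46656 = 36³, so L = 36.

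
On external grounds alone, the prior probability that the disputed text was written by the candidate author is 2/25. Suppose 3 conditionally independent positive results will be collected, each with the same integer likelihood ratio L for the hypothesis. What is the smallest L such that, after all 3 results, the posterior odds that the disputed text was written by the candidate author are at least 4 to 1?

4

Prior odds = 0.08/0.92 = 2/23.
Target odds = 4.
Need L³ ≥ 4 ÷ (2/23) = 46.
3³ = 27 < 46 ≤ 64 = 4³, so L = 4.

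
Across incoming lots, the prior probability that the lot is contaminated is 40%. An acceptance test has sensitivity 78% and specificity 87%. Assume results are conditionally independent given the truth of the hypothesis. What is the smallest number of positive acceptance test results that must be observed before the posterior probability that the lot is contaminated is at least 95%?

2

Prior odds: 0.4 ÷ 0.6 = 2/3.
False-positive rate = 1 − 0.87 = 0.13; likelihood ratio of a positive = 0.78/0.13 = 6.
Target posterior odds = 0.95/0.05 = 19.
Need (2/3) × 6ⁿ ≥ 19, i.e. 6ⁿ ≥ 28.5.
6¹ = 6 falls short of 28.5 but 6² = 36 reaches it, so n = 2.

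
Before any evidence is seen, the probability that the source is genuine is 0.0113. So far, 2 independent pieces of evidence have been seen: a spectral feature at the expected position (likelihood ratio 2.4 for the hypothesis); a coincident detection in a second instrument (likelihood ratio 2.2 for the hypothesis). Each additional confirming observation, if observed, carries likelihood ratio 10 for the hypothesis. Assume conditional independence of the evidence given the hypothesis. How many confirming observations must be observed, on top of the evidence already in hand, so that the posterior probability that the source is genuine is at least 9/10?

Prior odds = 0.0113/0.9887 = 113/9887.
Combined Bayes factor of the evidence already in hand = 2.4 × 2.2 = 5.28.
Odds after that evidence = (113/9887) × 5.28 = 14916/247175.
Target odds = 0.9/0.1 = 9.
Need 10ⁿ ≥ 9 ÷ (14916/247175) = 741525/4972.
10² = 100 falls short of 741525/4972 but 10³ = 1000 reaches it, so n = 3.

3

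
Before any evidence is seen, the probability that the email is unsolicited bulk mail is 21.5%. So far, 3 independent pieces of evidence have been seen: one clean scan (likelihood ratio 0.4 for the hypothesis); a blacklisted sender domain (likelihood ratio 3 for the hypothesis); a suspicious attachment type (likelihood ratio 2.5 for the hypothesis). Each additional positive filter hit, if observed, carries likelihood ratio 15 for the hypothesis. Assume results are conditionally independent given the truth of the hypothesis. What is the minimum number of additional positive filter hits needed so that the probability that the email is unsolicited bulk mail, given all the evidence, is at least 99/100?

Prior odds = 0.215/0.785 = 43/157.
Combined Bayes factor of the evidence already in hand = 0.4 × 3 × 2.5 = 3.
Odds after that evidence = (43/157) × 3 = 129/157.
Target odds = 0.99/0.01 = 99.
Need 15ⁿ ≥ 99 ÷ (129/157) = 5181/43.
15¹ = 15 falls short of 5181/43 but 15² = 225 reaches it, so n = 2.

2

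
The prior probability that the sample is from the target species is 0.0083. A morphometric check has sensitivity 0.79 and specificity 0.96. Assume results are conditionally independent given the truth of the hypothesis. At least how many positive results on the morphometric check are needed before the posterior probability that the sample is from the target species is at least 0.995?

Prior odds = 0.0083/0.9917 = 83/9917.
False-positive rate = 1 − 0.96 = 0.04; likelihood ratio of a positive = 0.79/0.04 = 19.75.
Target odds: 0.995 ÷ 0.005 = 199.
Need (83/9917) × 19.75ⁿ ≥ 199, i.e. 19.75ⁿ ≥ 1973483/83.
19.75³ = 7703.734375 falls short of 1973483/83 but 19.75⁴ = 38950081/256 reaches it, so n = 4.

4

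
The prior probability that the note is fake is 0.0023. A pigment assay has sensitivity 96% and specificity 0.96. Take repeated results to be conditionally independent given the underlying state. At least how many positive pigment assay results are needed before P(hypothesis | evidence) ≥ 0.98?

4

Prior odds = 0.0023/0.9977 = 23/9977.
False-positive rate = 1 − 0.96 = 0.04; likelihood ratio of a positive = 0.96/0.04 = 24.
Target odds: 0.98 ÷ 0.02 = 49.
Need (23/9977) × 24ⁿ ≥ 49, i.e. 24ⁿ ≥ 488873/23.
24³ = 13824 falls short of 488873/23 but 24⁴ = 331776 reaches it, so n = 4.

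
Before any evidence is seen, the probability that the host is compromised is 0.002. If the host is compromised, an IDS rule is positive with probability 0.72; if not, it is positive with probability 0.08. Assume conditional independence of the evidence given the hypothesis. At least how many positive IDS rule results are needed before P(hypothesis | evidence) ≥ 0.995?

6

Prior odds: 0.002 ÷ 0.998 = 1/499.
Likelihood ratio of a positive = 0.72/0.08 = 9.
Target odds: 0.995 ÷ 0.005 = 199.
Require 9ⁿ ≥ 199 ÷ (1/499) = 99301.
9⁵ = 59049 falls short of 99301 but 9⁶ = 531441 reaches it, so n = 6.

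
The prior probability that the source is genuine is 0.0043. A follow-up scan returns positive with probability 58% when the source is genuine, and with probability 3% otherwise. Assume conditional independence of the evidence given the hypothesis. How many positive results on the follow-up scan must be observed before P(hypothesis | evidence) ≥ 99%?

Prior odds = 0.0043/0.9957 = 43/9957.
Likelihood ratio of a positive result = 0.58/0.03 = 58/3.
Target posterior odds = 0.99/0.01 = 99.
Require (58/3)ⁿ ≥ 99 ÷ (43/9957) = 985743/43.
(58/3)³ = 195112/27 falls short of 985743/43 but (58/3)⁴ = 11316496/81 reaches it, so n = 4.

4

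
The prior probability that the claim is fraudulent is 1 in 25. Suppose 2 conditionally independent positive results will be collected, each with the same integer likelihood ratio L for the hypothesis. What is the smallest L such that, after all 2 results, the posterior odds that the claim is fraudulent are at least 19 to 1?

22

Prior odds = 0.04/0.96 = 1/24.
Target odds = 19.
Need L² ≥ 19 ÷ (1/24) = 456.
21² = 441 < 456 ≤ 484 = 22², so L = 22.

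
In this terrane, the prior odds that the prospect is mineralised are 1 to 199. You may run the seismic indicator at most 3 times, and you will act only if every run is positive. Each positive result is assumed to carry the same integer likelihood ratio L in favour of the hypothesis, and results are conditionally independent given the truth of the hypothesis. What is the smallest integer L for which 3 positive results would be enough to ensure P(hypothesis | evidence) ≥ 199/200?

35

Prior odds = 1/199.
Target odds = 0.995/0.005 = 199.
Need L³ ≥ 199 ÷ (1/199) = 39601.
34³ = 39304 < 39601 ≤ 42875 = 35³, so L = 35.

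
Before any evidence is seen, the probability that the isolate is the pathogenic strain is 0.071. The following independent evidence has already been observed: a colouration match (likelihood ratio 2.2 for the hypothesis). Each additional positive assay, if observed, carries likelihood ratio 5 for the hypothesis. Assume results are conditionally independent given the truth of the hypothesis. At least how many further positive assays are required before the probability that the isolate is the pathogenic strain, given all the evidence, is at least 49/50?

4

Prior odds = 0.071/0.929 = 71/929.
Bayes factor of the evidence already in hand = 2.2.
Odds after that evidence = (71/929) × 2.2 = 781/4645.
Target odds = 0.98/0.02 = 49.
Need 5ⁿ ≥ 49 ÷ (781/4645) = 227605/781.
5³ = 125 falls short of 227605/781 but 5⁴ = 625 reaches it, so n = 4.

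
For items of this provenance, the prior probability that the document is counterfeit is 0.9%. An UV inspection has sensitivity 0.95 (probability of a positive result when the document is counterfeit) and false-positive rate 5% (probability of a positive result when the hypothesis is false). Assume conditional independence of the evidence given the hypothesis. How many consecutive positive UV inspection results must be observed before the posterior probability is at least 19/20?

Prior odds = 0.009/0.991 = 9/991.
Likelihood ratio of a positive result = 0.95/0.05 = 19.
Target odds: 0.95 ÷ 0.05 = 19.
Require 19ⁿ ≥ 19 ÷ (9/991) = 18829/9.
19² = 361 falls short of 18829/9 but 19³ = 6859 reaches it, so n = 3.

3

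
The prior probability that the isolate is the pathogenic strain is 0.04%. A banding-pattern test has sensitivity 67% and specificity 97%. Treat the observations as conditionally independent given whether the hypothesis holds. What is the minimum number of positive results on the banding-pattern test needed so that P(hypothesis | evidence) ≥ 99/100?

4

Prior odds: 0.0004 ÷ 0.9996 = 1/2499.
False-positive rate = 1 − 0.97 = 0.03; likelihood ratio of a positive = 0.67/0.03 = 67/3.
Target posterior odds = 0.99/0.01 = 99.
Require (67/3)ⁿ ≥ 99 ÷ (1/2499) = 247401.
(67/3)³ = 300763/27 falls short of 247401 but (67/3)⁴ = 20151121/81 reaches it, so n = 4.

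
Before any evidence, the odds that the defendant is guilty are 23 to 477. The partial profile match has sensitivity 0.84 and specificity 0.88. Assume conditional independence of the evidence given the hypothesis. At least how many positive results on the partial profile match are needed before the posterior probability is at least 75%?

Prior odds = 23/477.
False-positive rate = 1 − 0.88 = 0.12; likelihood ratio of a positive = 0.84/0.12 = 7.
Target odds: 0.75 ÷ 0.25 = 3.
Require 7ⁿ ≥ 3 ÷ (23/477) = 1431/23.
7² = 49 falls short of 1431/23 but 7³ = 343 reaches it, so n = 3.

3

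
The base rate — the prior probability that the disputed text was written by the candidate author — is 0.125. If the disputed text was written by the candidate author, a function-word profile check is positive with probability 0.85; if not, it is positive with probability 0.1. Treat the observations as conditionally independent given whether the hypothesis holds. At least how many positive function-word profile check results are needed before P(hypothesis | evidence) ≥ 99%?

Prior odds = 0.125/0.875 = 1/7.
Likelihood ratio of a positive = 0.85/0.1 = 8.5.
Target odds: 0.99 ÷ 0.01 = 99.
Require 8.5ⁿ ≥ 99 ÷ (1/7) = 693.
8.5³ = 614.125 falls short of 693 but 8.5⁴ = 5220.0625 reaches it, so n = 4.

4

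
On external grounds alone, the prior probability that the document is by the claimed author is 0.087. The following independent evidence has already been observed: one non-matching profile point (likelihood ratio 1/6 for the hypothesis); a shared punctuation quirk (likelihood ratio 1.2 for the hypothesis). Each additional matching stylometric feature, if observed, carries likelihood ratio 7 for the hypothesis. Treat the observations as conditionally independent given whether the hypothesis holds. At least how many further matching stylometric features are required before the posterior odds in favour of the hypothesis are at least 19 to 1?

4

Prior odds = 0.087/0.913 = 87/913.
Combined Bayes factor of the evidence already in hand = (1/6) × 1.2 = 0.2.
Odds after that evidence = (87/913) × 0.2 = 87/4565.
Target odds = 19.
Need 7ⁿ ≥ 19 ÷ (87/4565) = 86735/87.
7³ = 343 falls short of 86735/87 but 7⁴ = 2401 reaches it, so n = 4.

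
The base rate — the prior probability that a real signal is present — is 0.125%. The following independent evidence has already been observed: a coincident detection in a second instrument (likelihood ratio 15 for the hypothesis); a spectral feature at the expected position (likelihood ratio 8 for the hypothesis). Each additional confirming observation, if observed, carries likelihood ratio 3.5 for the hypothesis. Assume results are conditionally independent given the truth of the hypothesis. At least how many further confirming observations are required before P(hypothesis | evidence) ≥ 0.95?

4

Prior odds = 0.00125/0.99875 = 1/799.
Combined Bayes factor of the evidence already in hand = 15 × 8 = 120.
Odds after that evidence = (1/799) × 120 = 120/799.
Target odds = 0.95/0.05 = 19.
Need 3.5ⁿ ≥ 19 ÷ (120/799) = 15181/120.
3.5³ = 42.875 falls short of 15181/120 but 3.5⁴ = 150.0625 reaches it, so n = 4.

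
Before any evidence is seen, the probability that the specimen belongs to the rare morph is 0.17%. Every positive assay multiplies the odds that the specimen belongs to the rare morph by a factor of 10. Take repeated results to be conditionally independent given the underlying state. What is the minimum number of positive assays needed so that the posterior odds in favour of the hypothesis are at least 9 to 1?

4

Prior odds: 0.0017 ÷ 0.9983 = 17/9983.
Likelihood ratio per positive assay = 10.
Target odds = 9.
Require 10ⁿ ≥ 9 ÷ (17/9983) = 89847/17.
10³ = 1000 falls short of 89847/17 but 10⁴ = 10000 reaches it, so n = 4.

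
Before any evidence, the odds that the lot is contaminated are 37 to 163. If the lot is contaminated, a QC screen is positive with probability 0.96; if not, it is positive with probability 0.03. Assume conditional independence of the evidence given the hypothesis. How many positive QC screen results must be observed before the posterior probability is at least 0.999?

3

Prior odds = 37/163.
Likelihood ratio of a positive = 0.96/0.03 = 32.
Target odds: 0.999 ÷ 0.001 = 999.
Require 32ⁿ ≥ 999 ÷ (37/163) = 4401.
32² = 1024 falls short of 4401 but 32³ = 32768 reaches it, so n = 3.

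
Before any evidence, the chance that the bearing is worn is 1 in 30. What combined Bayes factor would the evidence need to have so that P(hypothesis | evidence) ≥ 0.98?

Prior odds = (1/30)/(29/30) = 1/29.
Target odds = 0.98/0.02 = 49.
Required Bayes factor = 49 ÷ (1/29) = 1421.

1421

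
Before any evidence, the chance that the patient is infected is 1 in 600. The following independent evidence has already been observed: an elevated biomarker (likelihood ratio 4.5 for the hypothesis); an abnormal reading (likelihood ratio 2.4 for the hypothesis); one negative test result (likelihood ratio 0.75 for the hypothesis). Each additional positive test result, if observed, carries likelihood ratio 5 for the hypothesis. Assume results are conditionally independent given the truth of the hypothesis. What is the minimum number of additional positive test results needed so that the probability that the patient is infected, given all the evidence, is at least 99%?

Prior odds = (1/600)/(599/600) = 1/599.
Combined Bayes factor of the evidence already in hand = 4.5 × 2.4 × 0.75 = 8.1.
Odds after that evidence = (1/599) × 8.1 = 81/5990.
Target odds = 0.99/0.01 = 99.
Need 5ⁿ ≥ 99 ÷ (81/5990) = 65890/9.
5⁵ = 3125 falls short of 65890/9 but 5⁶ = 15625 reaches it, so n = 6.

6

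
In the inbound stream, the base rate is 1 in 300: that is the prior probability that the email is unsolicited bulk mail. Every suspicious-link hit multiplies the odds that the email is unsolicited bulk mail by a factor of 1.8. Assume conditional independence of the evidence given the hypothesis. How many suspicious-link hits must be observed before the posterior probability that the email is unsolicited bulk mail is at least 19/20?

Prior odds: (1/300) ÷ (299/300) = 1/299.
Likelihood ratio per suspicious-link hit = 1.8.
Target posterior odds = 0.95/0.05 = 19.
Require 1.8ⁿ ≥ 19 ÷ (1/299) = 5681.
1.8¹⁴ ≈3748.13 falls short of 5681 but 1.8¹⁵ ≈6746.64 reaches it, so n = 15.

15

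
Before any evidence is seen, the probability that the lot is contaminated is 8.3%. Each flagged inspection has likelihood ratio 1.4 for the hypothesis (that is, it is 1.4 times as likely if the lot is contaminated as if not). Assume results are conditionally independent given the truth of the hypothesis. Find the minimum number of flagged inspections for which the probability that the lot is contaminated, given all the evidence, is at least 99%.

Prior odds: 0.083 ÷ 0.917 = 83/917.
Likelihood ratio per flagged inspection = 1.4.
Target posterior odds = 0.99/0.01 = 99.
Need (83/917) × 1.4ⁿ ≥ 99, i.e. 1.4ⁿ ≥ 90783/83.
1.4²⁰ ≈836.683 falls short of 90783/83 but 1.4²¹ ≈1171.36 reaches it, so n = 21.

21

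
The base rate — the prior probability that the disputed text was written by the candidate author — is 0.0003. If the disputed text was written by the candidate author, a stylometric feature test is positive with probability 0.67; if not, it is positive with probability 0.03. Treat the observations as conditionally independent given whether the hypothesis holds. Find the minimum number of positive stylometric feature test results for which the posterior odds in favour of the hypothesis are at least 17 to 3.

Prior odds: 0.0003 ÷ 0.9997 = 3/9997.
Likelihood ratio of a positive = 0.67/0.03 = 67/3.
Target odds = 17/3.
Need (3/9997) × (67/3)ⁿ ≥ 17/3, i.e. (67/3)ⁿ ≥ 169949/9.
(67/3)³ = 300763/27 falls short of 169949/9 but (67/3)⁴ = 20151121/81 reaches it, so n = 4.

4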